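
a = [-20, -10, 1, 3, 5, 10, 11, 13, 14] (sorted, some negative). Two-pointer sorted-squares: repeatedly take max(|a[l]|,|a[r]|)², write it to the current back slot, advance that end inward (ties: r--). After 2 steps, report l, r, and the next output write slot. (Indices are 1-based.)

l=2, r=8, next write slot=7

[1,9] |-20|>|14| out[9]=400 → l++
[2,9] |-10|<=|14| out[8]=196 → r--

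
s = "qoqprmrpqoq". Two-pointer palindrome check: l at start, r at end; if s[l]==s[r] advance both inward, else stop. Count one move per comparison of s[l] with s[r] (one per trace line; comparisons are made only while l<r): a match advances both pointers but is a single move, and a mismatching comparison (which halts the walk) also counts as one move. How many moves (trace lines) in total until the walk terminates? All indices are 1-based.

5 moves

l=1 r=11: 'q'=='q', l++,r--
l=2 r=10: 'o'=='o', l++,r--
l=3 r=9: 'q'=='q', l++,r--
l=4 r=8: 'p'=='p', l++,r--
l=5 r=7: 'r'=='r', l++,r--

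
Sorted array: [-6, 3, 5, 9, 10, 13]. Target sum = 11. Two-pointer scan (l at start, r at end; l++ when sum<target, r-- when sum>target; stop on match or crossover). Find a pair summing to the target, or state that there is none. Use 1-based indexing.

no pair

[1,6] -6+13=7 <11 → l++
[2,6] 3+13=16 >11 → r--
[2,5] 3+10=13 >11 → r--
[2,4] 3+9=12 >11 → r--
[2,3] 3+5=8 <11 → l++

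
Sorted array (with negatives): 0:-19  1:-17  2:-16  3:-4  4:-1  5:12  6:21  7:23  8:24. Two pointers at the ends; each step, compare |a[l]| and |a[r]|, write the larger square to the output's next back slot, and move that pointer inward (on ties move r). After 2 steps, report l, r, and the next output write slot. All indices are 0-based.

l=0, r=6, next write slot=6

l=0 r=8: |-19|<=|24| out[8]=576, r--
l=0 r=7: |-19|<=|23| out[7]=529, r--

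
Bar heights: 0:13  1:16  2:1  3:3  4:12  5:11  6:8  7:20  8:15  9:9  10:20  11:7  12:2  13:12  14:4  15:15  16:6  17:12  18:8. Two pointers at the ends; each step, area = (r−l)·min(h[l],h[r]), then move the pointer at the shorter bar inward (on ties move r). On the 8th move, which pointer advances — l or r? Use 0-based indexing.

r

[0,18] min(13,8)*18=144 best=144 * → r--
[0,17] min(13,12)*17=204 best=204 * → r--
[0,16] min(13,6)*16=96 best=204 → r--
[0,15] min(13,15)*15=195 best=204 → l++
[1,15] min(16,15)*14=210 best=210 * → r--
[1,14] min(16,4)*13=52 best=210 → r--
[1,13] min(16,12)*12=144 best=210 → r--
[1,12] min(16,2)*11=22 best=210 → r--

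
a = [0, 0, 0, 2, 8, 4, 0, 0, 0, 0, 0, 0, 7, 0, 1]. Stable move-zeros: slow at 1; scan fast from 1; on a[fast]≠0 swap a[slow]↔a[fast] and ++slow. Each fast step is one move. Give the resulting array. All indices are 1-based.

[2, 8, 4, 7, 1, 0, 0, 0, 0, 0, 0, 0, 0, 0, 0]

(s=1,f=1) a[fast]=0 → fast++
(s=1,f=2) a[fast]=0 → fast++
(s=1,f=3) a[fast]=0 → fast++
(s=1,f=4) a[fast]=2≠0 swap→a[1]=2 → slow++,fast++
(s=2,f=5) a[fast]=8≠0 swap→a[2]=8 → slow++,fast++
(s=3,f=6) a[fast]=4≠0 swap→a[3]=4 → slow++,fast++
(s=4,f=7) a[fast]=0 → fast++
(s=4,f=8) a[fast]=0 → fast++
(s=4,f=9) a[fast]=0 → fast++
(s=4,f=10) a[fast]=0 → fast++
(s=4,f=11) a[fast]=0 → fast++
(s=4,f=12) a[fast]=0 → fast++
(s=4,f=13) a[fast]=7≠0 swap→a[4]=7 → slow++,fast++
(s=5,f=14) a[fast]=0 → fast++
(s=5,f=15) a[fast]=1≠0 swap→a[5]=1 → slow++,fast++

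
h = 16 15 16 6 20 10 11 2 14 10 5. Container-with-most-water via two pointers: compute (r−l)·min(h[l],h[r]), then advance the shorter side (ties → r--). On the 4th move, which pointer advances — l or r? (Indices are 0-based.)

l=0 r=10: min(16,5)*10=50 best=50 *, r--
l=0 r=9: min(16,10)*9=90 best=90 *, r--
l=0 r=8: min(16,14)*8=112 best=112 *, r--
l=0 r=7: min(16,2)*7=14 best=112, r--

r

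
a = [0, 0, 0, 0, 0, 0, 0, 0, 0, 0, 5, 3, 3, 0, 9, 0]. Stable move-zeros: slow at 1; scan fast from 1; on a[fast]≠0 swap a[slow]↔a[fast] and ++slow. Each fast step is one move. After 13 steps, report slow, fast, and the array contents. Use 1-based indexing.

(s=1,f=1) a[fast]=0 → fast++
(s=1,f=2) a[fast]=0 → fast++
(s=1,f=3) a[fast]=0 → fast++
(s=1,f=4) a[fast]=0 → fast++
(s=1,f=5) a[fast]=0 → fast++
(s=1,f=6) a[fast]=0 → fast++
(s=1,f=7) a[fast]=0 → fast++
(s=1,f=8) a[fast]=0 → fast++
(s=1,f=9) a[fast]=0 → fast++
(s=1,f=10) a[fast]=0 → fast++
(s=1,f=11) a[fast]=5≠0 swap→a[1]=5 → slow++,fast++
(s=2,f=12) a[fast]=3≠0 swap→a[2]=3 → slow++,fast++
(s=3,f=13) a[fast]=3≠0 swap→a[3]=3 → slow++,fast++

slow=4, fast=14, a=[5, 3, 3, 0, 0, 0, 0, 0, 0, 0, 0, 0, 0, 0, 9, 0]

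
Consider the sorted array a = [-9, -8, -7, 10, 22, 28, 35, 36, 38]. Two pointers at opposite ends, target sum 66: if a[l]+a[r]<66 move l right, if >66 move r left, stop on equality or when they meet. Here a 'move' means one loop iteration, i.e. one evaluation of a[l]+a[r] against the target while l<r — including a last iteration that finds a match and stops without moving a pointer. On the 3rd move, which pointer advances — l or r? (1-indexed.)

l

[1,9] -9+38=29 <66 → l++
[2,9] -8+38=30 <66 → l++
[3,9] -7+38=31 <66 → l++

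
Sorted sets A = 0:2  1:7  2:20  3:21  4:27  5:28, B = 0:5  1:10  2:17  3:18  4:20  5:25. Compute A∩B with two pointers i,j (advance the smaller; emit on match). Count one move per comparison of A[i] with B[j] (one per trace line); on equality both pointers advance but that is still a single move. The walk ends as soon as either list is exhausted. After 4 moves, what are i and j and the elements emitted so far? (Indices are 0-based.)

[i=0,j=0] 2<5 → i++
[i=1,j=0] 7>5 → j++
[i=1,j=1] 7<10 → i++
[i=2,j=1] 20>10 → j++

i=2, j=2, emitted=[]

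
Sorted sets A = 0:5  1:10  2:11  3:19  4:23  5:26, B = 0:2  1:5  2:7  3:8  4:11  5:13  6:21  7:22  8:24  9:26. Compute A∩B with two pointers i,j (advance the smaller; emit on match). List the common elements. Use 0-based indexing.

intersection = [5, 11, 26]

[i=0,j=0] 5>2 → j++
[i=0,j=1] 5==5 emit → i++,j++
[i=1,j=2] 10>7 → j++
[i=1,j=3] 10>8 → j++
[i=1,j=4] 10<11 → i++
[i=2,j=4] 11==11 emit → i++,j++
[i=3,j=5] 19>13 → j++
[i=3,j=6] 19<21 → i++
[i=4,j=6] 23>21 → j++
[i=4,j=7] 23>22 → j++
[i=4,j=8] 23<24 → i++
[i=5,j=8] 26>24 → j++
[i=5,j=9] 26==26 emit → i++,j++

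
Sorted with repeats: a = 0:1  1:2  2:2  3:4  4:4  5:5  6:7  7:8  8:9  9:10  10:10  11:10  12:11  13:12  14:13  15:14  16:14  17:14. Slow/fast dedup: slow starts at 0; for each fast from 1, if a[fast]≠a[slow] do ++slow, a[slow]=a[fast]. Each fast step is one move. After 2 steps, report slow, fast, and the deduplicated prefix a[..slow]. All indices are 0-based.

(s=0,f=1) a[fast]=2≠a[slow]=1 write a[1]=2 → slow++,fast++
(s=1,f=2) a[fast]=2=a[slow] dup → fast++

slow=1, fast=3, prefix=[1, 2]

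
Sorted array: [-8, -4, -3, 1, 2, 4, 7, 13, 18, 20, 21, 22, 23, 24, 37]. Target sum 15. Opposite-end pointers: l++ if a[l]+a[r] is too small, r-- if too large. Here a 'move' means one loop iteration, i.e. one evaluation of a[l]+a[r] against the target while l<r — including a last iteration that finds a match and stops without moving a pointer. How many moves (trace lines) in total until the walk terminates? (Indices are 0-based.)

l=0 r=14: -8+37=29 >15, r--
l=0 r=13: -8+24=16 >15, r--
l=0 r=12: -8+23=15, found

3 moves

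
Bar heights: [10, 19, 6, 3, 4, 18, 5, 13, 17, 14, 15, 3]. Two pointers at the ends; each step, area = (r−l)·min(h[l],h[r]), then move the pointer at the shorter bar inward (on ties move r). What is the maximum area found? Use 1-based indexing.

[1,12] min(10,3)*11=33 best=33 * → r--
[1,11] min(10,15)*10=100 best=100 * → l++
[2,11] min(19,15)*9=135 best=135 * → r--
[2,10] min(19,14)*8=112 best=135 → r--
[2,9] min(19,17)*7=119 best=135 → r--
[2,8] min(19,13)*6=78 best=135 → r--
[2,7] min(19,5)*5=25 best=135 → r--
[2,6] min(19,18)*4=72 best=135 → r--
[2,5] min(19,4)*3=12 best=135 → r--
[2,4] min(19,3)*2=6 best=135 → r--
[2,3] min(19,6)*1=6 best=135 → r--

max area = 135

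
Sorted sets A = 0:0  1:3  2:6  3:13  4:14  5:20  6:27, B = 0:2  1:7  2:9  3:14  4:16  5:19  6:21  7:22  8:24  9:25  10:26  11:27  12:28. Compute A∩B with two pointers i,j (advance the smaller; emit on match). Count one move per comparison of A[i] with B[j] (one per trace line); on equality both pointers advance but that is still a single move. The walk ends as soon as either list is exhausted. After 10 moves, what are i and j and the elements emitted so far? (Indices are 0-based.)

i=0 j=0: 0<2, i++
i=1 j=0: 3>2, j++
i=1 j=1: 3<7, i++
i=2 j=1: 6<7, i++
i=3 j=1: 13>7, j++
i=3 j=2: 13>9, j++
i=3 j=3: 13<14, i++
i=4 j=3: 14==14 emit, i++,j++
i=5 j=4: 20>16, j++
i=5 j=5: 20>19, j++

i=5, j=6, emitted=[14]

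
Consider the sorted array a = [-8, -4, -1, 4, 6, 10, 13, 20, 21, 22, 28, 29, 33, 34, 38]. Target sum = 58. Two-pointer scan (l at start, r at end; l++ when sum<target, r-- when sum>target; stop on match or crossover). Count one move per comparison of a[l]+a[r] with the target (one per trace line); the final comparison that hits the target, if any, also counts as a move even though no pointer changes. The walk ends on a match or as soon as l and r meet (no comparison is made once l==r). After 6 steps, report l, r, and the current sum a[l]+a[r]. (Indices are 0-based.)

l=6, r=14, sum=51

l=0 r=14: -8+38=30 <58, l++
l=1 r=14: -4+38=34 <58, l++
l=2 r=14: -1+38=37 <58, l++
l=3 r=14: 4+38=42 <58, l++
l=4 r=14: 6+38=44 <58, l++
l=5 r=14: 10+38=48 <58, l++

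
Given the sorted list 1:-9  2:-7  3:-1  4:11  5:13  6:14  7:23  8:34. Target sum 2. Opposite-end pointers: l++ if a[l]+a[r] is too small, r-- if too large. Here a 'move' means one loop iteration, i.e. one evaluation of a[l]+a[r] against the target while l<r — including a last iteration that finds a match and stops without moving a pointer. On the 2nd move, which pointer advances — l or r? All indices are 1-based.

l=1 r=8: -9+34=25 >2, r--
l=1 r=7: -9+23=14 >2, r--

r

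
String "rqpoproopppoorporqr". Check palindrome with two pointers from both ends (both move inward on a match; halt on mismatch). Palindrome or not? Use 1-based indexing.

not a palindrome (mismatch at 3,17)

l=1 r=19: 'r'=='r', l++,r--
l=2 r=18: 'q'=='q', l++,r--
l=3 r=17: 'p'!='r', stop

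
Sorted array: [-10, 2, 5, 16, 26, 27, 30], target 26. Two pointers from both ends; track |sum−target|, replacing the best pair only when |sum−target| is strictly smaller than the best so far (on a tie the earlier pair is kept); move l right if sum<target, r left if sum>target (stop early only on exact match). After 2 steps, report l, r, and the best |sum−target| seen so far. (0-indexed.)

l=0 r=6: -10+30=20 d=6 *, l++
l=1 r=6: 2+30=32 d=6, r--

l=1, r=5, best |Δ|=6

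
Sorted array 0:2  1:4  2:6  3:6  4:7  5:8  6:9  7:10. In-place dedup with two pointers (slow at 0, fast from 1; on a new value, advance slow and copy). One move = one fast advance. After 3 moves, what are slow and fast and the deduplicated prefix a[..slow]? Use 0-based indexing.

(s=0,f=1) a[fast]=4≠a[slow]=2 write a[1]=4 → slow++,fast++
(s=1,f=2) a[fast]=6≠a[slow]=4 write a[2]=6 → slow++,fast++
(s=2,f=3) a[fast]=6=a[slow] dup → fast++

slow=2, fast=4, prefix=[2, 4, 6]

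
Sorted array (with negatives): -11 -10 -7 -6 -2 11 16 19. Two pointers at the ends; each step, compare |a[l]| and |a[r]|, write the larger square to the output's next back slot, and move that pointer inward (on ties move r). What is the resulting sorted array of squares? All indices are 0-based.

[4, 36, 49, 100, 121, 121, 256, 361]

[0,7] |-11|<=|19| out[7]=361 → r--
[0,6] |-11|<=|16| out[6]=256 → r--
[0,5] |-11|<=|11| out[5]=121 → r--
[0,4] |-11|>|-2| out[4]=121 → l++
[1,4] |-10|>|-2| out[3]=100 → l++
[2,4] |-7|>|-2| out[2]=49 → l++
[3,4] |-6|>|-2| out[1]=36 → l++
[4,4] |-2|<=|-2| out[0]=4 → r--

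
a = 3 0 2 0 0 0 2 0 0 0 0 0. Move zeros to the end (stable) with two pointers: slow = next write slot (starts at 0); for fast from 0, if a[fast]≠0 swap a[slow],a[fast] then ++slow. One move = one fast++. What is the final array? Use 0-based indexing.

slow=0 fast=0: a[fast]=3≠0 swap→a[0]=3, slow++,fast++
slow=1 fast=1: a[fast]=0, fast++
slow=1 fast=2: a[fast]=2≠0 swap→a[1]=2, slow++,fast++
slow=2 fast=3: a[fast]=0, fast++
slow=2 fast=4: a[fast]=0, fast++
slow=2 fast=5: a[fast]=0, fast++
slow=2 fast=6: a[fast]=2≠0 swap→a[2]=2, slow++,fast++
slow=3 fast=7: a[fast]=0, fast++
slow=3 fast=8: a[fast]=0, fast++
slow=3 fast=9: a[fast]=0, fast++
slow=3 fast=10: a[fast]=0, fast++
slow=3 fast=11: a[fast]=0, fast++

[3, 2, 2, 0, 0, 0, 0, 0, 0, 0, 0, 0]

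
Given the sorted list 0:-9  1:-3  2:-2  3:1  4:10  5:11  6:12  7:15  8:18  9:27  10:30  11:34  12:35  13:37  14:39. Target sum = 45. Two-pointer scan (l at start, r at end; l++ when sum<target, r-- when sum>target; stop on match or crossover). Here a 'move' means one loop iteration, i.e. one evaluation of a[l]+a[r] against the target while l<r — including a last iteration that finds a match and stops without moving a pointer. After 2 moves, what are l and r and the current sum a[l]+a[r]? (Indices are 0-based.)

l=0 r=14: -9+39=30 <45, l++
l=1 r=14: -3+39=36 <45, l++

l=2, r=14, sum=37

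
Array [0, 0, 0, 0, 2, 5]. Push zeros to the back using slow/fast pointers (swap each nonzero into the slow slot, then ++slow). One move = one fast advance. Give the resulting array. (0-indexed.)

slow=0 fast=0: a[fast]=0, fast++
slow=0 fast=1: a[fast]=0, fast++
slow=0 fast=2: a[fast]=0, fast++
slow=0 fast=3: a[fast]=0, fast++
slow=0 fast=4: a[fast]=2≠0 swap→a[0]=2, slow++,fast++
slow=1 fast=5: a[fast]=5≠0 swap→a[1]=5, slow++,fast++

[2, 5, 0, 0, 0, 0]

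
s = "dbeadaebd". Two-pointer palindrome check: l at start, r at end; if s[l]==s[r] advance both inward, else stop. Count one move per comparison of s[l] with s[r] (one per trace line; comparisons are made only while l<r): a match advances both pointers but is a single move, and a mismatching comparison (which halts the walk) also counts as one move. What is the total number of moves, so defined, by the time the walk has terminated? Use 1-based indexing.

4 moves

l=1 r=9: 'd'=='d', l++,r--
l=2 r=8: 'b'=='b', l++,r--
l=3 r=7: 'e'=='e', l++,r--
l=4 r=6: 'a'=='a', l++,r--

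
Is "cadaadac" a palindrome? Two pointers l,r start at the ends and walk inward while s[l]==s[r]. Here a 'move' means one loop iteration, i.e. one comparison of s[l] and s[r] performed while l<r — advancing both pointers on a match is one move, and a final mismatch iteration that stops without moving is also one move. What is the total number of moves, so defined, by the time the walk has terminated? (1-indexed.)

l=1 r=8: 'c'=='c', l++,r--
l=2 r=7: 'a'=='a', l++,r--
l=3 r=6: 'd'=='d', l++,r--
l=4 r=5: 'a'=='a', l++,r--

4 moves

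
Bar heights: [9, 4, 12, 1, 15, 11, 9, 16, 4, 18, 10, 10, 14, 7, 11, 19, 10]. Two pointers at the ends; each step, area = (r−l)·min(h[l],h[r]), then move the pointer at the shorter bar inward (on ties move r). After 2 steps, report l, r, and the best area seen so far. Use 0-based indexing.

l=0 r=16: min(9,10)*16=144 best=144 *, l++
l=1 r=16: min(4,10)*15=60 best=144, l++

l=2, r=16, best area=144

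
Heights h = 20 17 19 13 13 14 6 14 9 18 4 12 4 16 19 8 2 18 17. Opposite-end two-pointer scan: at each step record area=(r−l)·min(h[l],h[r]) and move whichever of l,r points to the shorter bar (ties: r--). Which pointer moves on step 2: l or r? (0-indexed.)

[0,18] min(20,17)*18=306 best=306 * → r--
[0,17] min(20,18)*17=306 best=306 → r--

r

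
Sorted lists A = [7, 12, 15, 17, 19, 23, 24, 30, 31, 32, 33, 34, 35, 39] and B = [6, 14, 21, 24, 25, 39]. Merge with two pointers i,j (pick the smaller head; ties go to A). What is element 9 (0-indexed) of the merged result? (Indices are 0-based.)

[i=0,j=0] A[i]=7>B[j]=6 take 6 → j++
[i=0,j=1] A[i]=7<=B[j]=14 take 7 → i++
[i=1,j=1] A[i]=12<=B[j]=14 take 12 → i++
[i=2,j=1] A[i]=15>B[j]=14 take 14 → j++
[i=2,j=2] A[i]=15<=B[j]=21 take 15 → i++
[i=3,j=2] A[i]=17<=B[j]=21 take 17 → i++
[i=4,j=2] A[i]=19<=B[j]=21 take 19 → i++
[i=5,j=2] A[i]=23>B[j]=21 take 21 → j++
[i=5,j=3] A[i]=23<=B[j]=24 take 23 → i++
[i=6,j=3] A[i]=24<=B[j]=24 take 24 → i++
[i=7,j=3] A[i]=30>B[j]=24 take 24 → j++
[i=7,j=4] A[i]=30>B[j]=25 take 25 → j++
[i=7,j=5] A[i]=30<=B[j]=39 take 30 → i++
[i=8,j=5] A[i]=31<=B[j]=39 take 31 → i++
[i=9,j=5] A[i]=32<=B[j]=39 take 32 → i++
[i=10,j=5] A[i]=33<=B[j]=39 take 33 → i++
[i=11,j=5] A[i]=34<=B[j]=39 take 34 → i++
[i=12,j=5] A[i]=35<=B[j]=39 take 35 → i++
[i=13,j=5] A[i]=39<=B[j]=39 take 39 → i++
[i=14,j=5] A done, take B[j]=39 → j++

merged[9] = 24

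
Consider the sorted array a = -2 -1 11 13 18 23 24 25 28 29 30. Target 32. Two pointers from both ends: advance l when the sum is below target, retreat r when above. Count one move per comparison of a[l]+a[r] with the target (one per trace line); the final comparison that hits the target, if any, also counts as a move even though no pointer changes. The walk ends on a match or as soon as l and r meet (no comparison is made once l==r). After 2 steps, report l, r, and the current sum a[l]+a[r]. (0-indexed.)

l=0 r=10: -2+30=28 <32, l++
l=1 r=10: -1+30=29 <32, l++

l=2, r=10, sum=41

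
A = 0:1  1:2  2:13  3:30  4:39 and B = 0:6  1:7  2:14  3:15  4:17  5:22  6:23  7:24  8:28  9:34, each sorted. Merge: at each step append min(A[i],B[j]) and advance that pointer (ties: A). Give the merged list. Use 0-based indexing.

[i=0,j=0] A[i]=1<=B[j]=6 take 1 → i++
[i=1,j=0] A[i]=2<=B[j]=6 take 2 → i++
[i=2,j=0] A[i]=13>B[j]=6 take 6 → j++
[i=2,j=1] A[i]=13>B[j]=7 take 7 → j++
[i=2,j=2] A[i]=13<=B[j]=14 take 13 → i++
[i=3,j=2] A[i]=30>B[j]=14 take 14 → j++
[i=3,j=3] A[i]=30>B[j]=15 take 15 → j++
[i=3,j=4] A[i]=30>B[j]=17 take 17 → j++
[i=3,j=5] A[i]=30>B[j]=22 take 22 → j++
[i=3,j=6] A[i]=30>B[j]=23 take 23 → j++
[i=3,j=7] A[i]=30>B[j]=24 take 24 → j++
[i=3,j=8] A[i]=30>B[j]=28 take 28 → j++
[i=3,j=9] A[i]=30<=B[j]=34 take 30 → i++
[i=4,j=9] A[i]=39>B[j]=34 take 34 → j++
[i=4,j=10] B done, take A[i]=39 → i++

[1, 2, 6, 7, 13, 14, 15, 17, 22, 23, 24, 28, 30, 34, 39]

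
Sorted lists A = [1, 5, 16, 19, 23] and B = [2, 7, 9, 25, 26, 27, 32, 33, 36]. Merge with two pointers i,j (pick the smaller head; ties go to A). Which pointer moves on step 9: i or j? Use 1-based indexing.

[i=1,j=1] A[i]=1<=B[j]=2 take 1 → i++
[i=2,j=1] A[i]=5>B[j]=2 take 2 → j++
[i=2,j=2] A[i]=5<=B[j]=7 take 5 → i++
[i=3,j=2] A[i]=16>B[j]=7 take 7 → j++
[i=3,j=3] A[i]=16>B[j]=9 take 9 → j++
[i=3,j=4] A[i]=16<=B[j]=25 take 16 → i++
[i=4,j=4] A[i]=19<=B[j]=25 take 19 → i++
[i=5,j=4] A[i]=23<=B[j]=25 take 23 → i++
[i=6,j=4] A done, take B[j]=25 → j++

j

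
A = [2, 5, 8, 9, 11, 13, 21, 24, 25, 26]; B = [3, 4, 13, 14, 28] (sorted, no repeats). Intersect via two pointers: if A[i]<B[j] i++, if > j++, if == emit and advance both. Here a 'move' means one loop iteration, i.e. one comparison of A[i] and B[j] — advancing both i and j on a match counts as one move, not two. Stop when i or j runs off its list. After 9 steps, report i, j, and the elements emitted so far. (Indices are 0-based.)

i=6, j=4, emitted=[13]

i=0 j=0: 2<3, i++
i=1 j=0: 5>3, j++
i=1 j=1: 5>4, j++
i=1 j=2: 5<13, i++
i=2 j=2: 8<13, i++
i=3 j=2: 9<13, i++
i=4 j=2: 11<13, i++
i=5 j=2: 13==13 emit, i++,j++
i=6 j=3: 21>14, j++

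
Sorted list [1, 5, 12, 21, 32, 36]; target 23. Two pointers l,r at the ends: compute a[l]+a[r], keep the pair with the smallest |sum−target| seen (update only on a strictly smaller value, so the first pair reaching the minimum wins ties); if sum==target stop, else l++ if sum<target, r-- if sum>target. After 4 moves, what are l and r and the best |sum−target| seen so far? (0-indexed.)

l=1, r=2, best |Δ|=1

[0,5] 1+36=37 d=14 * → r--
[0,4] 1+32=33 d=10 * → r--
[0,3] 1+21=22 d=1 * → l++
[1,3] 5+21=26 d=3 → r--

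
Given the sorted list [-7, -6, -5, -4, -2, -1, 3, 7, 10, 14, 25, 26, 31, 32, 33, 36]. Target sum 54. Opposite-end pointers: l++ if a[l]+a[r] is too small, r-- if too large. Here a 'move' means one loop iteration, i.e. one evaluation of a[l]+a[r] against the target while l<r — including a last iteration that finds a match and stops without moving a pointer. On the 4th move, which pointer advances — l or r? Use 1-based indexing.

l

[1,16] -7+36=29 <54 → l++
[2,16] -6+36=30 <54 → l++
[3,16] -5+36=31 <54 → l++
[4,16] -4+36=32 <54 → l++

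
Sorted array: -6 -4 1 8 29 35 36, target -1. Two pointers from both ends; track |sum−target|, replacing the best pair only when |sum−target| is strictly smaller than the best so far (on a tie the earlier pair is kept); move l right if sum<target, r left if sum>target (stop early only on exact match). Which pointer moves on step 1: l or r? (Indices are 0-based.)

r

[0,6] -6+36=30 d=31 * → r--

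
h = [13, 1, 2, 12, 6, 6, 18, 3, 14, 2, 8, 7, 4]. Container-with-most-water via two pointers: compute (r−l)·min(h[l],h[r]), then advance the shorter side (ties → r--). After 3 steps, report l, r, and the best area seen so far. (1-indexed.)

[1,13] min(13,4)*12=48 best=48 * → r--
[1,12] min(13,7)*11=77 best=77 * → r--
[1,11] min(13,8)*10=80 best=80 * → r--

l=1, r=10, best area=80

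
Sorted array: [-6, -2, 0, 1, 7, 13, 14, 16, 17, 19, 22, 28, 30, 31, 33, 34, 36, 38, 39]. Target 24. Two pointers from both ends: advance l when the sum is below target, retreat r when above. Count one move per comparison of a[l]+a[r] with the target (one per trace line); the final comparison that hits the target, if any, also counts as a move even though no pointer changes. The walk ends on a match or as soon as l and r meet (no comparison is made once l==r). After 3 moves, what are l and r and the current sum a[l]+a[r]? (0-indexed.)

l=0, r=15, sum=28

[0,18] -6+39=33 >24 → r--
[0,17] -6+38=32 >24 → r--
[0,16] -6+36=30 >24 → r--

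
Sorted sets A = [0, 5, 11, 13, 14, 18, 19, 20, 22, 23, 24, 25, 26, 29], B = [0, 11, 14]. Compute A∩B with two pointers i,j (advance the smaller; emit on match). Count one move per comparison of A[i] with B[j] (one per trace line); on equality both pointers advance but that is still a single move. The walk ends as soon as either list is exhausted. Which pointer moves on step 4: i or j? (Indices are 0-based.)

[i=0,j=0] 0==0 emit → i++,j++
[i=1,j=1] 5<11 → i++
[i=2,j=1] 11==11 emit → i++,j++
[i=3,j=2] 13<14 → i++

i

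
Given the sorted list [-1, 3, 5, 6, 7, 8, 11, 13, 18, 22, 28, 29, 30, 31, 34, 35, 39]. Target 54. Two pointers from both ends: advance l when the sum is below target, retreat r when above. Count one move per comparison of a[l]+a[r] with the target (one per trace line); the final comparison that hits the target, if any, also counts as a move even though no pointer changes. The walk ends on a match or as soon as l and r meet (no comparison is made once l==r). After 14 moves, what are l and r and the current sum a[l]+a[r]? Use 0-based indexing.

l=10, r=12, sum=58

[0,16] -1+39=38 <54 → l++
[1,16] 3+39=42 <54 → l++
[2,16] 5+39=44 <54 → l++
[3,16] 6+39=45 <54 → l++
[4,16] 7+39=46 <54 → l++
[5,16] 8+39=47 <54 → l++
[6,16] 11+39=50 <54 → l++
[7,16] 13+39=52 <54 → l++
[8,16] 18+39=57 >54 → r--
[8,15] 18+35=53 <54 → l++
[9,15] 22+35=57 >54 → r--
[9,14] 22+34=56 >54 → r--
[9,13] 22+31=53 <54 → l++
[10,13] 28+31=59 >54 → r--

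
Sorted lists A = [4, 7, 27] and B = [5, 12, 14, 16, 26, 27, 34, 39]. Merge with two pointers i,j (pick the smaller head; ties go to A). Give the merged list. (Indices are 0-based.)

i=0 j=0: A[i]=4<=B[j]=5 take 4, i++
i=1 j=0: A[i]=7>B[j]=5 take 5, j++
i=1 j=1: A[i]=7<=B[j]=12 take 7, i++
i=2 j=1: A[i]=27>B[j]=12 take 12, j++
i=2 j=2: A[i]=27>B[j]=14 take 14, j++
i=2 j=3: A[i]=27>B[j]=16 take 16, j++
i=2 j=4: A[i]=27>B[j]=26 take 26, j++
i=2 j=5: A[i]=27<=B[j]=27 take 27, i++
i=3 j=5: A done, take B[j]=27, j++
i=3 j=6: A done, take B[j]=34, j++
i=3 j=7: A done, take B[j]=39, j++

[4, 5, 7, 12, 14, 16, 26, 27, 27, 34, 39]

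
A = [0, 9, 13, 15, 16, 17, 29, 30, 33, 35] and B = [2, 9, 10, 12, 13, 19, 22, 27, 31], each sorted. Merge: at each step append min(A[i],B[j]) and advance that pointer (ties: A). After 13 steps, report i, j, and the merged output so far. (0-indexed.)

i=6, j=7, merged so far=[0, 2, 9, 9, 10, 12, 13, 13, 15, 16, 17, 19, 22]

[i=0,j=0] A[i]=0<=B[j]=2 take 0 → i++
[i=1,j=0] A[i]=9>B[j]=2 take 2 → j++
[i=1,j=1] A[i]=9<=B[j]=9 take 9 → i++
[i=2,j=1] A[i]=13>B[j]=9 take 9 → j++
[i=2,j=2] A[i]=13>B[j]=10 take 10 → j++
[i=2,j=3] A[i]=13>B[j]=12 take 12 → j++
[i=2,j=4] A[i]=13<=B[j]=13 take 13 → i++
[i=3,j=4] A[i]=15>B[j]=13 take 13 → j++
[i=3,j=5] A[i]=15<=B[j]=19 take 15 → i++
[i=4,j=5] A[i]=16<=B[j]=19 take 16 → i++
[i=5,j=5] A[i]=17<=B[j]=19 take 17 → i++
[i=6,j=5] A[i]=29>B[j]=19 take 19 → j++
[i=6,j=6] A[i]=29>B[j]=22 take 22 → j++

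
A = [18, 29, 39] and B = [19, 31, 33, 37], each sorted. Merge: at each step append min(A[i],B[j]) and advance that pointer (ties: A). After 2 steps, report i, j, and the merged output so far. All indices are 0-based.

i=1, j=1, merged so far=[18, 19]

i=0 j=0: A[i]=18<=B[j]=19 take 18, i++
i=1 j=0: A[i]=29>B[j]=19 take 19, j++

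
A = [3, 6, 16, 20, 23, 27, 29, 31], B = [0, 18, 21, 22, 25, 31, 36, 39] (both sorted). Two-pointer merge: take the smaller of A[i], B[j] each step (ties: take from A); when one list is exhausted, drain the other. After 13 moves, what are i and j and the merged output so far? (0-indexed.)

i=8, j=5, merged so far=[0, 3, 6, 16, 18, 20, 21, 22, 23, 25, 27, 29, 31]

i=0 j=0: A[i]=3>B[j]=0 take 0, j++
i=0 j=1: A[i]=3<=B[j]=18 take 3, i++
i=1 j=1: A[i]=6<=B[j]=18 take 6, i++
i=2 j=1: A[i]=16<=B[j]=18 take 16, i++
i=3 j=1: A[i]=20>B[j]=18 take 18, j++
i=3 j=2: A[i]=20<=B[j]=21 take 20, i++
i=4 j=2: A[i]=23>B[j]=21 take 21, j++
i=4 j=3: A[i]=23>B[j]=22 take 22, j++
i=4 j=4: A[i]=23<=B[j]=25 take 23, i++
i=5 j=4: A[i]=27>B[j]=25 take 25, j++
i=5 j=5: A[i]=27<=B[j]=31 take 27, i++
i=6 j=5: A[i]=29<=B[j]=31 take 29, i++
i=7 j=5: A[i]=31<=B[j]=31 take 31, i++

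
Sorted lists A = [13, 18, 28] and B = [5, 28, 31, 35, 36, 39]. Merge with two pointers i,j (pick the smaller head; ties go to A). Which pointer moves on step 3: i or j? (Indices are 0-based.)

i

[i=0,j=0] A[i]=13>B[j]=5 take 5 → j++
[i=0,j=1] A[i]=13<=B[j]=28 take 13 → i++
[i=1,j=1] A[i]=18<=B[j]=28 take 18 → i++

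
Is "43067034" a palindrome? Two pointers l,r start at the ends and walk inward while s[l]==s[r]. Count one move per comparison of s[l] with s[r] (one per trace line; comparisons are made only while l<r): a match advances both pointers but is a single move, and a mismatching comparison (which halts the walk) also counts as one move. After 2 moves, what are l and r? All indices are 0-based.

l=2, r=5

[0,7] '4'=='4' → l++,r--
[1,6] '3'=='3' → l++,r--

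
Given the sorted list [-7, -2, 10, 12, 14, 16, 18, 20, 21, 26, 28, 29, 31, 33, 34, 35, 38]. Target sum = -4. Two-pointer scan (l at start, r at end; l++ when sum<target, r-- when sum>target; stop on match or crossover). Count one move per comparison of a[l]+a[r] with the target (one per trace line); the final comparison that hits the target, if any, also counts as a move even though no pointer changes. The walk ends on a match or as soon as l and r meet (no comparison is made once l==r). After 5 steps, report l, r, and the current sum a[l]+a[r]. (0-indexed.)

l=0, r=11, sum=22

[0,16] -7+38=31 >-4 → r--
[0,15] -7+35=28 >-4 → r--
[0,14] -7+34=27 >-4 → r--
[0,13] -7+33=26 >-4 → r--
[0,12] -7+31=24 >-4 → r--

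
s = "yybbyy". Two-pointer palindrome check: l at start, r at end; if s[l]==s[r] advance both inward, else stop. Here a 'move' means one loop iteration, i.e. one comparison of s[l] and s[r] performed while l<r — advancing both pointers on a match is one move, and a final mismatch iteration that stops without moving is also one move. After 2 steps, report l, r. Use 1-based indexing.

l=3, r=4

[1,6] 'y'=='y' → l++,r--
[2,5] 'y'=='y' → l++,r--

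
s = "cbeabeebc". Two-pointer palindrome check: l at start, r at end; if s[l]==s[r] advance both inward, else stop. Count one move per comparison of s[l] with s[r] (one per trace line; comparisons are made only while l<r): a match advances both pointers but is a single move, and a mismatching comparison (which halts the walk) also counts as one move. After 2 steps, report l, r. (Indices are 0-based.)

l=2, r=6

l=0 r=8: 'c'=='c', l++,r--
l=1 r=7: 'b'=='b', l++,r--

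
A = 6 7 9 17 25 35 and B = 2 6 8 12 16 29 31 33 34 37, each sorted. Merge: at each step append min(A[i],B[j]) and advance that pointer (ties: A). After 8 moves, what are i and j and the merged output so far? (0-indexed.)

i=3, j=5, merged so far=[2, 6, 6, 7, 8, 9, 12, 16]

[i=0,j=0] A[i]=6>B[j]=2 take 2 → j++
[i=0,j=1] A[i]=6<=B[j]=6 take 6 → i++
[i=1,j=1] A[i]=7>B[j]=6 take 6 → j++
[i=1,j=2] A[i]=7<=B[j]=8 take 7 → i++
[i=2,j=2] A[i]=9>B[j]=8 take 8 → j++
[i=2,j=3] A[i]=9<=B[j]=12 take 9 → i++
[i=3,j=3] A[i]=17>B[j]=12 take 12 → j++
[i=3,j=4] A[i]=17>B[j]=16 take 16 → j++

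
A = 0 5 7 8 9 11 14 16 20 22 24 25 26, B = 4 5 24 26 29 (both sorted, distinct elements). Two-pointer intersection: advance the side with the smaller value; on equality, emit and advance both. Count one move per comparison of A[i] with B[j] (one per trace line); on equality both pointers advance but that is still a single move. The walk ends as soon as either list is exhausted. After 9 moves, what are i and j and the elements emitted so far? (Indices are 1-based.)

i=9, j=3, emitted=[5]

[i=1,j=1] 0<4 → i++
[i=2,j=1] 5>4 → j++
[i=2,j=2] 5==5 emit → i++,j++
[i=3,j=3] 7<24 → i++
[i=4,j=3] 8<24 → i++
[i=5,j=3] 9<24 → i++
[i=6,j=3] 11<24 → i++
[i=7,j=3] 14<24 → i++
[i=8,j=3] 16<24 → i++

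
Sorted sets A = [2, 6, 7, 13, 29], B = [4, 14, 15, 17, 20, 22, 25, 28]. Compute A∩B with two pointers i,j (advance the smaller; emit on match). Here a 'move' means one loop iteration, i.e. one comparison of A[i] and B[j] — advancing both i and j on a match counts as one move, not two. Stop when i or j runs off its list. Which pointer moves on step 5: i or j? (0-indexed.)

i

i=0 j=0: 2<4, i++
i=1 j=0: 6>4, j++
i=1 j=1: 6<14, i++
i=2 j=1: 7<14, i++
i=3 j=1: 13<14, i++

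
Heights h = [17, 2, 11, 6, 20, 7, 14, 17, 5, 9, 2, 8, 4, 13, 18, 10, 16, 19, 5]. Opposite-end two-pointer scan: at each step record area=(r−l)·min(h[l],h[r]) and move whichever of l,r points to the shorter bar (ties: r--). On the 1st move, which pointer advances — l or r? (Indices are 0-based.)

l=0 r=18: min(17,5)*18=90 best=90 *, r--

r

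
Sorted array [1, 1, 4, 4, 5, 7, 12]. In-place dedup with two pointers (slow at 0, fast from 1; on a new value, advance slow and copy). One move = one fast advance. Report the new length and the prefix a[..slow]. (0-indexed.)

slow=0 fast=1: a[fast]=1=a[slow] dup, fast++
slow=0 fast=2: a[fast]=4≠a[slow]=1 write a[1]=4, slow++,fast++
slow=1 fast=3: a[fast]=4=a[slow] dup, fast++
slow=1 fast=4: a[fast]=5≠a[slow]=4 write a[2]=5, slow++,fast++
slow=2 fast=5: a[fast]=7≠a[slow]=5 write a[3]=7, slow++,fast++
slow=3 fast=6: a[fast]=12≠a[slow]=7 write a[4]=12, slow++,fast++

length 5; prefix = [1, 4, 5, 7, 12]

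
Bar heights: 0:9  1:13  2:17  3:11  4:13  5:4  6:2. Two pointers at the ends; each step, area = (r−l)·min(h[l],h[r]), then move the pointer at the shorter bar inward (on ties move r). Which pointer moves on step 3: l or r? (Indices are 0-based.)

[0,6] min(9,2)*6=12 best=12 * → r--
[0,5] min(9,4)*5=20 best=20 * → r--
[0,4] min(9,13)*4=36 best=36 * → l++

l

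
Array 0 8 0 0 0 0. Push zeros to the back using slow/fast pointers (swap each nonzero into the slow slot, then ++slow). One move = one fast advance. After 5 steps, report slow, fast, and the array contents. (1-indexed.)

slow=1 fast=1: a[fast]=0, fast++
slow=1 fast=2: a[fast]=8≠0 swap→a[1]=8, slow++,fast++
slow=2 fast=3: a[fast]=0, fast++
slow=2 fast=4: a[fast]=0, fast++
slow=2 fast=5: a[fast]=0, fast++

slow=2, fast=6, a=[8, 0, 0, 0, 0, 0]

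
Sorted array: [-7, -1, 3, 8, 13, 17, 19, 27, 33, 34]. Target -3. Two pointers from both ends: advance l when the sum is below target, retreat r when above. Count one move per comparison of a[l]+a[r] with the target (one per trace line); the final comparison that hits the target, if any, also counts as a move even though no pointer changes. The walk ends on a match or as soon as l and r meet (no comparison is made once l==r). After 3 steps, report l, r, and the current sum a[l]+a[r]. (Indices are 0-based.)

l=0, r=6, sum=12

l=0 r=9: -7+34=27 >-3, r--
l=0 r=8: -7+33=26 >-3, r--
l=0 r=7: -7+27=20 >-3, r--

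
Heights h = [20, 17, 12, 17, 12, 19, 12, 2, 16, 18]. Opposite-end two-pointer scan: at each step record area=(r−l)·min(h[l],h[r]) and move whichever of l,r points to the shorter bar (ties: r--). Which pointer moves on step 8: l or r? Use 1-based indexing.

[1,10] min(20,18)*9=162 best=162 * → r--
[1,9] min(20,16)*8=128 best=162 → r--
[1,8] min(20,2)*7=14 best=162 → r--
[1,7] min(20,12)*6=72 best=162 → r--
[1,6] min(20,19)*5=95 best=162 → r--
[1,5] min(20,12)*4=48 best=162 → r--
[1,4] min(20,17)*3=51 best=162 → r--
[1,3] min(20,12)*2=24 best=162 → r--

r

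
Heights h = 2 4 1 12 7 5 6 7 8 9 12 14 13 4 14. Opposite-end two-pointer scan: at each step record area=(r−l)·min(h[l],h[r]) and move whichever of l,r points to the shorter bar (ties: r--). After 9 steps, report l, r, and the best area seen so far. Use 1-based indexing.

l=10, r=15, best area=132

l=1 r=15: min(2,14)*14=28 best=28 *, l++
l=2 r=15: min(4,14)*13=52 best=52 *, l++
l=3 r=15: min(1,14)*12=12 best=52, l++
l=4 r=15: min(12,14)*11=132 best=132 *, l++
l=5 r=15: min(7,14)*10=70 best=132, l++
l=6 r=15: min(5,14)*9=45 best=132, l++
l=7 r=15: min(6,14)*8=48 best=132, l++
l=8 r=15: min(7,14)*7=49 best=132, l++
l=9 r=15: min(8,14)*6=48 best=132, l++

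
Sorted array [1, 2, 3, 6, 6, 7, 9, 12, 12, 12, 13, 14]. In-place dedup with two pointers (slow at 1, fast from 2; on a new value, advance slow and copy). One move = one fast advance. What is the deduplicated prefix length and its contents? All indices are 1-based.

(s=1,f=2) a[fast]=2≠a[slow]=1 write a[2]=2 → slow++,fast++
(s=2,f=3) a[fast]=3≠a[slow]=2 write a[3]=3 → slow++,fast++
(s=3,f=4) a[fast]=6≠a[slow]=3 write a[4]=6 → slow++,fast++
(s=4,f=5) a[fast]=6=a[slow] dup → fast++
(s=4,f=6) a[fast]=7≠a[slow]=6 write a[5]=7 → slow++,fast++
(s=5,f=7) a[fast]=9≠a[slow]=7 write a[6]=9 → slow++,fast++
(s=6,f=8) a[fast]=12≠a[slow]=9 write a[7]=12 → slow++,fast++
(s=7,f=9) a[fast]=12=a[slow] dup → fast++
(s=7,f=10) a[fast]=12=a[slow] dup → fast++
(s=7,f=11) a[fast]=13≠a[slow]=12 write a[8]=13 → slow++,fast++
(s=8,f=12) a[fast]=14≠a[slow]=13 write a[9]=14 → slow++,fast++

length 9; prefix = [1, 2, 3, 6, 7, 9, 12, 13, 14]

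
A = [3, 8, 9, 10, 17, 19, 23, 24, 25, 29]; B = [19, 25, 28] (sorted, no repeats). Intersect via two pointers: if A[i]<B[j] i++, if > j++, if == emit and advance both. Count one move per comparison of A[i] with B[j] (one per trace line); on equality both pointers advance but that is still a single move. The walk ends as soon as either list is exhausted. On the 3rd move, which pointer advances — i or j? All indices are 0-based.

i

i=0 j=0: 3<19, i++
i=1 j=0: 8<19, i++
i=2 j=0: 9<19, i++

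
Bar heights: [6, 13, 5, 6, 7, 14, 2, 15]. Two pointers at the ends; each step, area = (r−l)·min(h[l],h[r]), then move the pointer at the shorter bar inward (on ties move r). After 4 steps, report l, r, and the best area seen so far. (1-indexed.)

l=5, r=8, best area=78

[1,8] min(6,15)*7=42 best=42 * → l++
[2,8] min(13,15)*6=78 best=78 * → l++
[3,8] min(5,15)*5=25 best=78 → l++
[4,8] min(6,15)*4=24 best=78 → l++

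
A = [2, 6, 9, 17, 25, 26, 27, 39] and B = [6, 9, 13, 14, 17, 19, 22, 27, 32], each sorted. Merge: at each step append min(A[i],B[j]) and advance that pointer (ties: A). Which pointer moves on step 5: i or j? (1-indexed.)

j

i=1 j=1: A[i]=2<=B[j]=6 take 2, i++
i=2 j=1: A[i]=6<=B[j]=6 take 6, i++
i=3 j=1: A[i]=9>B[j]=6 take 6, j++
i=3 j=2: A[i]=9<=B[j]=9 take 9, i++
i=4 j=2: A[i]=17>B[j]=9 take 9, j++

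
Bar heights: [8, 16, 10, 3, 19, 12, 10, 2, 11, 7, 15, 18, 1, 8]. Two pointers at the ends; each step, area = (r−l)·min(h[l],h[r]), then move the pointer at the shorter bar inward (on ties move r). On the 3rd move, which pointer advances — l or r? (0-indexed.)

l=0 r=13: min(8,8)*13=104 best=104 *, r--
l=0 r=12: min(8,1)*12=12 best=104, r--
l=0 r=11: min(8,18)*11=88 best=104, l++

l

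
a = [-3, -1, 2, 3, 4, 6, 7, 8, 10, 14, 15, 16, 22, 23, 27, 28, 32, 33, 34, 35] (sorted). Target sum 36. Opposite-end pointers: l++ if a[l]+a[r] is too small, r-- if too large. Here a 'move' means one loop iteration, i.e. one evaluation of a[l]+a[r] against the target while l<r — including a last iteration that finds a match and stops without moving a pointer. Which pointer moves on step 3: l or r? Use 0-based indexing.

l=0 r=19: -3+35=32 <36, l++
l=1 r=19: -1+35=34 <36, l++
l=2 r=19: 2+35=37 >36, r--

r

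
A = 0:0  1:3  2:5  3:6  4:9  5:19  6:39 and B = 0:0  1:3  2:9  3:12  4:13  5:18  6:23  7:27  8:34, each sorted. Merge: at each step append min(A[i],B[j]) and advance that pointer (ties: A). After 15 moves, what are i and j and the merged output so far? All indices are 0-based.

[i=0,j=0] A[i]=0<=B[j]=0 take 0 → i++
[i=1,j=0] A[i]=3>B[j]=0 take 0 → j++
[i=1,j=1] A[i]=3<=B[j]=3 take 3 → i++
[i=2,j=1] A[i]=5>B[j]=3 take 3 → j++
[i=2,j=2] A[i]=5<=B[j]=9 take 5 → i++
[i=3,j=2] A[i]=6<=B[j]=9 take 6 → i++
[i=4,j=2] A[i]=9<=B[j]=9 take 9 → i++
[i=5,j=2] A[i]=19>B[j]=9 take 9 → j++
[i=5,j=3] A[i]=19>B[j]=12 take 12 → j++
[i=5,j=4] A[i]=19>B[j]=13 take 13 → j++
[i=5,j=5] A[i]=19>B[j]=18 take 18 → j++
[i=5,j=6] A[i]=19<=B[j]=23 take 19 → i++
[i=6,j=6] A[i]=39>B[j]=23 take 23 → j++
[i=6,j=7] A[i]=39>B[j]=27 take 27 → j++
[i=6,j=8] A[i]=39>B[j]=34 take 34 → j++

i=6, j=9, merged so far=[0, 0, 3, 3, 5, 6, 9, 9, 12, 13, 18, 19, 23, 27, 34]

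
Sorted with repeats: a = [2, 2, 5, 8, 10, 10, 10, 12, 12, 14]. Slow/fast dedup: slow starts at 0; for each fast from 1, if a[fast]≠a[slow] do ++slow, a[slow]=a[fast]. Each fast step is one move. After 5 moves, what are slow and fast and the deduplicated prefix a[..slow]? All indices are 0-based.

slow=0 fast=1: a[fast]=2=a[slow] dup, fast++
slow=0 fast=2: a[fast]=5≠a[slow]=2 write a[1]=5, slow++,fast++
slow=1 fast=3: a[fast]=8≠a[slow]=5 write a[2]=8, slow++,fast++
slow=2 fast=4: a[fast]=10≠a[slow]=8 write a[3]=10, slow++,fast++
slow=3 fast=5: a[fast]=10=a[slow] dup, fast++

slow=3, fast=6, prefix=[2, 5, 8, 10]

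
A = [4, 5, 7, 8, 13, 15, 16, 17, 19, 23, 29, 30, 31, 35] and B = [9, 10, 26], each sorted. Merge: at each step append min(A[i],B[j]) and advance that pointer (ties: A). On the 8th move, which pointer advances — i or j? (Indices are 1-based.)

i=1 j=1: A[i]=4<=B[j]=9 take 4, i++
i=2 j=1: A[i]=5<=B[j]=9 take 5, i++
i=3 j=1: A[i]=7<=B[j]=9 take 7, i++
i=4 j=1: A[i]=8<=B[j]=9 take 8, i++
i=5 j=1: A[i]=13>B[j]=9 take 9, j++
i=5 j=2: A[i]=13>B[j]=10 take 10, j++
i=5 j=3: A[i]=13<=B[j]=26 take 13, i++
i=6 j=3: A[i]=15<=B[j]=26 take 15, i++

i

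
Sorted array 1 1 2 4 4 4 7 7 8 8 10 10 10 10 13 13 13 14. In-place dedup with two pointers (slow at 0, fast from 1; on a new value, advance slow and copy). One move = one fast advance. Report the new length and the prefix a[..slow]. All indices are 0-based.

length 8; prefix = [1, 2, 4, 7, 8, 10, 13, 14]

slow=0 fast=1: a[fast]=1=a[slow] dup, fast++
slow=0 fast=2: a[fast]=2≠a[slow]=1 write a[1]=2, slow++,fast++
slow=1 fast=3: a[fast]=4≠a[slow]=2 write a[2]=4, slow++,fast++
slow=2 fast=4: a[fast]=4=a[slow] dup, fast++
slow=2 fast=5: a[fast]=4=a[slow] dup, fast++
slow=2 fast=6: a[fast]=7≠a[slow]=4 write a[3]=7, slow++,fast++
slow=3 fast=7: a[fast]=7=a[slow] dup, fast++
slow=3 fast=8: a[fast]=8≠a[slow]=7 write a[4]=8, slow++,fast++
slow=4 fast=9: a[fast]=8=a[slow] dup, fast++
slow=4 fast=10: a[fast]=10≠a[slow]=8 write a[5]=10, slow++,fast++
slow=5 fast=11: a[fast]=10=a[slow] dup, fast++
slow=5 fast=12: a[fast]=10=a[slow] dup, fast++
slow=5 fast=13: a[fast]=10=a[slow] dup, fast++
slow=5 fast=14: a[fast]=13≠a[slow]=10 write a[6]=13, slow++,fast++
slow=6 fast=15: a[fast]=13=a[slow] dup, fast++
slow=6 fast=16: a[fast]=13=a[slow] dup, fast++
slow=6 fast=17: a[fast]=14≠a[slow]=13 write a[7]=14, slow++,fast++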